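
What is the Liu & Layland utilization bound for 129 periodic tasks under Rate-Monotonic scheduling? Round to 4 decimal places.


Compute 2^(1/129) = 1.0053876957
Subtract 1: 1.0053876957 - 1 = 0.0053876957
Multiply by n: 129 * 0.0053876957 = 0.6950127453
Round to 4 dp: 0.6950

0.6950


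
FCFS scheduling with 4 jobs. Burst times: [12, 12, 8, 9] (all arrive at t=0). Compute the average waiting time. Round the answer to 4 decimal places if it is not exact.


FCFS order (as given): [12, 12, 8, 9]
Waiting times:
  Job 1: wait = 0
  Job 2: wait = 12
  Job 3: wait = 24
  Job 4: wait = 32
Sum of waiting times = 68
Average waiting time = 68/4 = 17.0

17.0


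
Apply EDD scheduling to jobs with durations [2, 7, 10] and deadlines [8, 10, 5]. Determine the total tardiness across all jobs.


Sort by due date (EDD order): [(10, 5), (2, 8), (7, 10)]
Compute completion times and tardiness:
  Job 1: p=10, d=5, C=10, tardiness=max(0,10-5)=5
  Job 2: p=2, d=8, C=12, tardiness=max(0,12-8)=4
  Job 3: p=7, d=10, C=19, tardiness=max(0,19-10)=9
Total tardiness = 18

18


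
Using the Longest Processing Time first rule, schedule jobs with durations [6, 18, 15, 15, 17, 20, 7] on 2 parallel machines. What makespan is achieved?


Sort jobs in decreasing order (LPT): [20, 18, 17, 15, 15, 7, 6]
Assign each job to the least loaded machine:
  Machine 1: jobs [20, 15, 15], load = 50
  Machine 2: jobs [18, 17, 7, 6], load = 48
Makespan = max load = 50

50


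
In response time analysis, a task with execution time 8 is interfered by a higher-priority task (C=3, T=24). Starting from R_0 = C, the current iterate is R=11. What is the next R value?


R_next = C + ceil(R_prev / T_hp) * C_hp
ceil(11 / 24) = ceil(0.4583) = 1
Interference = 1 * 3 = 3
R_next = 8 + 3 = 11
R_next = R_prev, so the iteration has converged (response time = 11).

11


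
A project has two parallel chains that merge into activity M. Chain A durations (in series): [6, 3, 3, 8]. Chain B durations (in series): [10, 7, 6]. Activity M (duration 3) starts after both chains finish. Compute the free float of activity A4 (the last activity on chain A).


ES(A4) = sum of predecessors on chain A = 12
EF(A4) = ES + duration = 12 + 8 = 20
Successor of A4 is M. ES(M) = max(sum(A), sum(B)) = max(20, 23) = 23
Free float = ES(successor) - EF(current) = 23 - 20 = 3

3


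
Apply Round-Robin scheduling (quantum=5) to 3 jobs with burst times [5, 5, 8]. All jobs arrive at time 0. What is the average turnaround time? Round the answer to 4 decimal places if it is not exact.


Time quantum = 5
Execution trace:
  J1 runs 5 units, time = 5
  J2 runs 5 units, time = 10
  J3 runs 5 units, time = 15
  J3 runs 3 units, time = 18
Finish times: [5, 10, 18]
Average turnaround = 33/3 = 11.0

11.0


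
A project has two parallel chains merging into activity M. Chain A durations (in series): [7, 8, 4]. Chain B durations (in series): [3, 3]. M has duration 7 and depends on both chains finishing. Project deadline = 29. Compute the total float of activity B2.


Forward pass: ES(B2) = sum of predecessors on chain B = 3
EF = ES + duration = 3 + 3 = 6
Backward pass: LF(M) = deadline = 29; LS(M) = 29 - 7 = 22
LF(B2) = LS(M) - sum(successors on chain B) = 22 - 0 = 22
LS = LF - duration = 22 - 3 = 19
Total float = LS - ES = 19 - 3 = 16

16


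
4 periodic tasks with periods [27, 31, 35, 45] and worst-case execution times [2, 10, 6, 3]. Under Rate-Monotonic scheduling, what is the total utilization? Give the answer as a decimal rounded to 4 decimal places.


Compute individual utilizations (exact fractions):
  Task 1: C/T = 2/27 (approx. 0.0741)
  Task 2: C/T = 10/31 (approx. 0.3226)
  Task 3: C/T = 6/35 (approx. 0.1714)
  Task 4: C/T = 3/45 = 1/15 (approx. 0.0667)
Total utilization U = 2/27 + 10/31 + 6/35 + 1/15 = 3719/5859
Rounded to 4 decimal places: U = 0.6347
RM (Liu & Layland) bound for 4 tasks = 0.756828; compare with U = 3719/5859 (approx. 0.634750)
U <= bound, so schedulable by RM sufficient condition.

0.6347


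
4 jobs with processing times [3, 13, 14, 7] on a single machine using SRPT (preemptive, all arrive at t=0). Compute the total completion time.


Since all jobs arrive at t=0, SRPT equals SPT ordering.
SPT order: [3, 7, 13, 14]
Completion times:
  Job 1: p=3, C=3
  Job 2: p=7, C=10
  Job 3: p=13, C=23
  Job 4: p=14, C=37
Total completion time = 3 + 10 + 23 + 37 = 73

73


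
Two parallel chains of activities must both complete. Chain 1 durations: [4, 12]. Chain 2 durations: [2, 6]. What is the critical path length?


Path A total = 4 + 12 = 16
Path B total = 2 + 6 = 8
Critical path = longest path = max(16, 8) = 16

16


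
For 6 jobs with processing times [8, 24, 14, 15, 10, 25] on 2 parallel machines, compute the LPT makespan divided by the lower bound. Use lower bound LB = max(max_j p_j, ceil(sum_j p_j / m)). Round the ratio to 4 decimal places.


LPT order: [25, 24, 15, 14, 10, 8]
Machine loads after assignment: [49, 47]
LPT makespan = 49
Lower bound = max(max_job, ceil(total/2)) = max(25, 48) = 48
Ratio = 49 / 48 = 1.0208

1.0208


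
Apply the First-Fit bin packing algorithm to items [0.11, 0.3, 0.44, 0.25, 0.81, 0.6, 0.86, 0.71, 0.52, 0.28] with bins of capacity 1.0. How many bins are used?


Place items sequentially using First-Fit:
  Item 0.11 -> new Bin 1
  Item 0.3 -> Bin 1 (now 0.41)
  Item 0.44 -> Bin 1 (now 0.85)
  Item 0.25 -> new Bin 2
  Item 0.81 -> new Bin 3
  Item 0.6 -> Bin 2 (now 0.85)
  Item 0.86 -> new Bin 4
  Item 0.71 -> new Bin 5
  Item 0.52 -> new Bin 6
  Item 0.28 -> Bin 5 (now 0.99)
Total bins used = 6

6


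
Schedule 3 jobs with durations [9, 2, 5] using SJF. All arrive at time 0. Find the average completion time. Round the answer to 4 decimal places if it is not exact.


SJF order (ascending): [2, 5, 9]
Completion times:
  Job 1: burst=2, C=2
  Job 2: burst=5, C=7
  Job 3: burst=9, C=16
Average completion = 25/3 = 8.3333

8.3333


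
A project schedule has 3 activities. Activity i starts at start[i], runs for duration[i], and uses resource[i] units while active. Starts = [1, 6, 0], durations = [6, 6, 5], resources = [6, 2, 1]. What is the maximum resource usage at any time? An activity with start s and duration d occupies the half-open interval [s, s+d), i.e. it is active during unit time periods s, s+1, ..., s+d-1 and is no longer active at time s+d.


Each activity i is active on [start_i, start_i + duration_i).
Compute total resource usage per time slot:
  t=0: active resources = [1], total = 1
  t=1: active resources = [6, 1], total = 7
  t=2: active resources = [6, 1], total = 7
  t=3: active resources = [6, 1], total = 7
  t=4: active resources = [6, 1], total = 7
  t=5: active resources = [6], total = 6
  t=6: active resources = [6, 2], total = 8
  t=7: active resources = [2], total = 2
  t=8: active resources = [2], total = 2
  t=9: active resources = [2], total = 2
  t=10: active resources = [2], total = 2
  t=11: active resources = [2], total = 2
Peak resource demand = 8

8


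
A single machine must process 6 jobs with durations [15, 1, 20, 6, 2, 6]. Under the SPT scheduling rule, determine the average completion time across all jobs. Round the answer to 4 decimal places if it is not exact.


Sort jobs by processing time (SPT order): [1, 2, 6, 6, 15, 20]
Compute completion times sequentially:
  Job 1: processing = 1, completes at 1
  Job 2: processing = 2, completes at 3
  Job 3: processing = 6, completes at 9
  Job 4: processing = 6, completes at 15
  Job 5: processing = 15, completes at 30
  Job 6: processing = 20, completes at 50
Sum of completion times = 108
Average completion time = 108/6 = 18.0

18.0


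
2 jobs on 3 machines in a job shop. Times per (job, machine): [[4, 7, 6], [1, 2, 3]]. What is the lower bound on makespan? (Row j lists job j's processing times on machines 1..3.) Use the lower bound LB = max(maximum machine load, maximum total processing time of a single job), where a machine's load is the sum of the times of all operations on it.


Machine loads:
  Machine 1: 4 + 1 = 5
  Machine 2: 7 + 2 = 9
  Machine 3: 6 + 3 = 9
Max machine load = 9
Job totals:
  Job 1: 17
  Job 2: 6
Max job total = 17
Lower bound = max(9, 17) = 17

17


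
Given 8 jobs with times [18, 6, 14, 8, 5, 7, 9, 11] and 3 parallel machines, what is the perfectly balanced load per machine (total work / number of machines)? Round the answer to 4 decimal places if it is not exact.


Total processing time = 18 + 6 + 14 + 8 + 5 + 7 + 9 + 11 = 78
Number of machines = 3
Ideal balanced load = 78 / 3 = 26.0

26.0


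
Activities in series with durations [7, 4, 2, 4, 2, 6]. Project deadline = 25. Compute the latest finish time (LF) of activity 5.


LF(activity 5) = deadline - sum of successor durations
Successors: activities 6 through 6 with durations [6]
Sum of successor durations = 6
LF = 25 - 6 = 19

19


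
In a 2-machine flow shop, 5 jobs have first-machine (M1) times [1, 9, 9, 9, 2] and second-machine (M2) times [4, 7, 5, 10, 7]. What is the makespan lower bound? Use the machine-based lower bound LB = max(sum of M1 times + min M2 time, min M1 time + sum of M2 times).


LB1 = sum(M1 times) + min(M2 times) = 30 + 4 = 34
LB2 = min(M1 times) + sum(M2 times) = 1 + 33 = 34
Lower bound = max(LB1, LB2) = max(34, 34) = 34

34


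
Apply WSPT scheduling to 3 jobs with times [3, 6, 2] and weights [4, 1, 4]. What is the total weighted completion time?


Compute p/w ratios and sort ascending (WSPT): [(2, 4), (3, 4), (6, 1)]
Compute weighted completion times:
  Job (p=2,w=4): C=2, w*C=4*2=8
  Job (p=3,w=4): C=5, w*C=4*5=20
  Job (p=6,w=1): C=11, w*C=1*11=11
Total weighted completion time = 39

39


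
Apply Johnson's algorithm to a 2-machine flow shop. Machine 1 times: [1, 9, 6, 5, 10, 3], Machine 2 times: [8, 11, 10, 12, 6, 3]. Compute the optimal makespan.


Apply Johnson's rule:
  Group 1 (a <= b): [(1, 1, 8), (6, 3, 3), (4, 5, 12), (3, 6, 10), (2, 9, 11)]
  Group 2 (a > b): [(5, 10, 6)]
Optimal job order: [1, 6, 4, 3, 2, 5]
Schedule:
  Job 1: M1 done at 1, M2 done at 9
  Job 6: M1 done at 4, M2 done at 12
  Job 4: M1 done at 9, M2 done at 24
  Job 3: M1 done at 15, M2 done at 34
  Job 2: M1 done at 24, M2 done at 45
  Job 5: M1 done at 34, M2 done at 51
Makespan = 51

51


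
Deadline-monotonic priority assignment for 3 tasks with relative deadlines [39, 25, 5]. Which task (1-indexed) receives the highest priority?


Sort tasks by relative deadline (ascending):
  Task 3: deadline = 5
  Task 2: deadline = 25
  Task 1: deadline = 39
Priority order (highest first): [3, 2, 1]
Highest priority task = 3

3


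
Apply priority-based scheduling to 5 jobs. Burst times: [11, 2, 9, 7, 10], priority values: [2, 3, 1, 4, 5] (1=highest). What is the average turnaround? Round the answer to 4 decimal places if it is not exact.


Sort by priority (ascending = highest first):
Order: [(1, 9), (2, 11), (3, 2), (4, 7), (5, 10)]
Completion times:
  Priority 1, burst=9, C=9
  Priority 2, burst=11, C=20
  Priority 3, burst=2, C=22
  Priority 4, burst=7, C=29
  Priority 5, burst=10, C=39
Average turnaround = 119/5 = 23.8

23.8


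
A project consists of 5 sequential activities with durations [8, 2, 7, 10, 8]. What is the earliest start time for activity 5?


Activity 5 starts after activities 1 through 4 complete.
Predecessor durations: [8, 2, 7, 10]
ES = 8 + 2 + 7 + 10 = 27

27


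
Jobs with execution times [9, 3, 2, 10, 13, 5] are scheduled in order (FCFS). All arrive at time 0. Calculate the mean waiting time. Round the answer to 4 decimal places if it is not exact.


FCFS order (as given): [9, 3, 2, 10, 13, 5]
Waiting times:
  Job 1: wait = 0
  Job 2: wait = 9
  Job 3: wait = 12
  Job 4: wait = 14
  Job 5: wait = 24
  Job 6: wait = 37
Sum of waiting times = 96
Average waiting time = 96/6 = 16.0

16.0


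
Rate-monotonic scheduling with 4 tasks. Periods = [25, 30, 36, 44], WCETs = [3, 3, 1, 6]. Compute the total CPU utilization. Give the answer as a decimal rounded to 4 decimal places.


Compute individual utilizations (exact fractions):
  Task 1: C/T = 3/25 (approx. 0.12)
  Task 2: C/T = 3/30 = 1/10 (approx. 0.1)
  Task 3: C/T = 1/36 (approx. 0.0278)
  Task 4: C/T = 6/44 = 3/22 (approx. 0.1364)
Total utilization U = 3/25 + 1/10 + 1/36 + 3/22 = 3803/9900
Rounded to 4 decimal places: U = 0.3841
RM (Liu & Layland) bound for 4 tasks = 0.756828; compare with U = 3803/9900 (approx. 0.384141)
U <= bound, so schedulable by RM sufficient condition.

0.3841


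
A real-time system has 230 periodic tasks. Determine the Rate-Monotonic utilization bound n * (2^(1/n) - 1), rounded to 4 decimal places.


Compute 2^(1/230) = 1.0030182291
Subtract 1: 1.0030182291 - 1 = 0.0030182291
Multiply by n: 230 * 0.0030182291 = 0.6941926930
Round to 4 dp: 0.6942

0.6942


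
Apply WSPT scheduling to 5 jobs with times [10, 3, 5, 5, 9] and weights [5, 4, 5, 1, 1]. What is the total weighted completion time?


Compute p/w ratios and sort ascending (WSPT): [(3, 4), (5, 5), (10, 5), (5, 1), (9, 1)]
Compute weighted completion times:
  Job (p=3,w=4): C=3, w*C=4*3=12
  Job (p=5,w=5): C=8, w*C=5*8=40
  Job (p=10,w=5): C=18, w*C=5*18=90
  Job (p=5,w=1): C=23, w*C=1*23=23
  Job (p=9,w=1): C=32, w*C=1*32=32
Total weighted completion time = 197

197


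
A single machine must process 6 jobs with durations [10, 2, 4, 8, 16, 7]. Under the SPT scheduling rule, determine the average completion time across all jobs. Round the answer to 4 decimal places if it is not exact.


Sort jobs by processing time (SPT order): [2, 4, 7, 8, 10, 16]
Compute completion times sequentially:
  Job 1: processing = 2, completes at 2
  Job 2: processing = 4, completes at 6
  Job 3: processing = 7, completes at 13
  Job 4: processing = 8, completes at 21
  Job 5: processing = 10, completes at 31
  Job 6: processing = 16, completes at 47
Sum of completion times = 120
Average completion time = 120/6 = 20.0

20.0


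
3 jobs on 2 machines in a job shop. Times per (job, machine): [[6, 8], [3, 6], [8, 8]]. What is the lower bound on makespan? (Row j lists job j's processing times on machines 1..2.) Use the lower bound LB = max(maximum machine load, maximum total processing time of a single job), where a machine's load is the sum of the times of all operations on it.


Machine loads:
  Machine 1: 6 + 3 + 8 = 17
  Machine 2: 8 + 6 + 8 = 22
Max machine load = 22
Job totals:
  Job 1: 14
  Job 2: 9
  Job 3: 16
Max job total = 16
Lower bound = max(22, 16) = 22

22


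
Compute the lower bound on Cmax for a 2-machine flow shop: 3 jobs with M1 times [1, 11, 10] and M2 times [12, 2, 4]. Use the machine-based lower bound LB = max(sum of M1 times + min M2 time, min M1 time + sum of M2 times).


LB1 = sum(M1 times) + min(M2 times) = 22 + 2 = 24
LB2 = min(M1 times) + sum(M2 times) = 1 + 18 = 19
Lower bound = max(LB1, LB2) = max(24, 19) = 24

24


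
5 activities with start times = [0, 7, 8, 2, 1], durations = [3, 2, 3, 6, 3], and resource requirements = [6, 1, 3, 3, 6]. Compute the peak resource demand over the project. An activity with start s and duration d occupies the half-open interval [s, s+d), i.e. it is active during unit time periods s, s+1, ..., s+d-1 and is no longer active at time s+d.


Each activity i is active on [start_i, start_i + duration_i).
Compute total resource usage per time slot:
  t=0: active resources = [6], total = 6
  t=1: active resources = [6, 6], total = 12
  t=2: active resources = [6, 3, 6], total = 15
  t=3: active resources = [3, 6], total = 9
  t=4: active resources = [3], total = 3
  t=5: active resources = [3], total = 3
  t=6: active resources = [3], total = 3
  t=7: active resources = [1, 3], total = 4
  t=8: active resources = [1, 3], total = 4
  t=9: active resources = [3], total = 3
  t=10: active resources = [3], total = 3
Peak resource demand = 15

15


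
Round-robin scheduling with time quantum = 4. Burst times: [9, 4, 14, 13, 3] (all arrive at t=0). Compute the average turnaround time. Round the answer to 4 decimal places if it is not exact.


Time quantum = 4
Execution trace:
  J1 runs 4 units, time = 4
  J2 runs 4 units, time = 8
  J3 runs 4 units, time = 12
  J4 runs 4 units, time = 16
  J5 runs 3 units, time = 19
  J1 runs 4 units, time = 23
  J3 runs 4 units, time = 27
  J4 runs 4 units, time = 31
  J1 runs 1 units, time = 32
  J3 runs 4 units, time = 36
  J4 runs 4 units, time = 40
  J3 runs 2 units, time = 42
  J4 runs 1 units, time = 43
Finish times: [32, 8, 42, 43, 19]
Average turnaround = 144/5 = 28.8

28.8


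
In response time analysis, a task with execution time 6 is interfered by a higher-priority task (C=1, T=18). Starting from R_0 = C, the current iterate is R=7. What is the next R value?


R_next = C + ceil(R_prev / T_hp) * C_hp
ceil(7 / 18) = ceil(0.3889) = 1
Interference = 1 * 1 = 1
R_next = 6 + 1 = 7
R_next = R_prev, so the iteration has converged (response time = 7).

7


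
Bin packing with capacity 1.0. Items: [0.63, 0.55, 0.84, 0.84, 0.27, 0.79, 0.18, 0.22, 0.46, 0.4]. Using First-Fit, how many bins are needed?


Place items sequentially using First-Fit:
  Item 0.63 -> new Bin 1
  Item 0.55 -> new Bin 2
  Item 0.84 -> new Bin 3
  Item 0.84 -> new Bin 4
  Item 0.27 -> Bin 1 (now 0.9)
  Item 0.79 -> new Bin 5
  Item 0.18 -> Bin 2 (now 0.73)
  Item 0.22 -> Bin 2 (now 0.95)
  Item 0.46 -> new Bin 6
  Item 0.4 -> Bin 6 (now 0.86)
Total bins used = 6

6


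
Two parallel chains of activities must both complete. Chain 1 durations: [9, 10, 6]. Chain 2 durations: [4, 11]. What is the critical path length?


Path A total = 9 + 10 + 6 = 25
Path B total = 4 + 11 = 15
Critical path = longest path = max(25, 15) = 25

25


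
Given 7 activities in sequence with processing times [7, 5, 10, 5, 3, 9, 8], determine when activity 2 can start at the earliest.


Activity 2 starts after activities 1 through 1 complete.
Predecessor durations: [7]
ES = 7 = 7

7


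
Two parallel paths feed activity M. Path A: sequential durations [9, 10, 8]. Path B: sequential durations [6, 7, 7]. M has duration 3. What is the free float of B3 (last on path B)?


ES(B3) = sum of predecessors on chain B = 13
EF(B3) = ES + duration = 13 + 7 = 20
Successor of B3 is M. ES(M) = max(sum(A), sum(B)) = max(27, 20) = 27
Free float = ES(successor) - EF(current) = 27 - 20 = 7

7


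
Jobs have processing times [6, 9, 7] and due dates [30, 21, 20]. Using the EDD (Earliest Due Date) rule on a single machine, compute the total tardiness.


Sort by due date (EDD order): [(7, 20), (9, 21), (6, 30)]
Compute completion times and tardiness:
  Job 1: p=7, d=20, C=7, tardiness=max(0,7-20)=0
  Job 2: p=9, d=21, C=16, tardiness=max(0,16-21)=0
  Job 3: p=6, d=30, C=22, tardiness=max(0,22-30)=0
Total tardiness = 0

0


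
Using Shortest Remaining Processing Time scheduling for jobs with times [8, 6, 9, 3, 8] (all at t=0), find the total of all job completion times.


Since all jobs arrive at t=0, SRPT equals SPT ordering.
SPT order: [3, 6, 8, 8, 9]
Completion times:
  Job 1: p=3, C=3
  Job 2: p=6, C=9
  Job 3: p=8, C=17
  Job 4: p=8, C=25
  Job 5: p=9, C=34
Total completion time = 3 + 9 + 17 + 25 + 34 = 88

88


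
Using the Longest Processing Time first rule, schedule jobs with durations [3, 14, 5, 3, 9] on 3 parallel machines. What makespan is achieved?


Sort jobs in decreasing order (LPT): [14, 9, 5, 3, 3]
Assign each job to the least loaded machine:
  Machine 1: jobs [14], load = 14
  Machine 2: jobs [9], load = 9
  Machine 3: jobs [5, 3, 3], load = 11
Makespan = max load = 14

14


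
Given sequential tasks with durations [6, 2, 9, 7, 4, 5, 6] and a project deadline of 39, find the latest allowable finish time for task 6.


LF(activity 6) = deadline - sum of successor durations
Successors: activities 7 through 7 with durations [6]
Sum of successor durations = 6
LF = 39 - 6 = 33

33


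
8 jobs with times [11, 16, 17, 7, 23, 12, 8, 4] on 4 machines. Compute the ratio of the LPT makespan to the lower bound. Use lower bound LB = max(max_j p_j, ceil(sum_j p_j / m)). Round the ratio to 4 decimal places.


LPT order: [23, 17, 16, 12, 11, 8, 7, 4]
Machine loads after assignment: [27, 24, 24, 23]
LPT makespan = 27
Lower bound = max(max_job, ceil(total/4)) = max(23, 25) = 25
Ratio = 27 / 25 = 1.08

1.08


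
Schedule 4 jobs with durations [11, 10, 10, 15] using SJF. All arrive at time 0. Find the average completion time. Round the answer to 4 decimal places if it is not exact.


SJF order (ascending): [10, 10, 11, 15]
Completion times:
  Job 1: burst=10, C=10
  Job 2: burst=10, C=20
  Job 3: burst=11, C=31
  Job 4: burst=15, C=46
Average completion = 107/4 = 26.75

26.75


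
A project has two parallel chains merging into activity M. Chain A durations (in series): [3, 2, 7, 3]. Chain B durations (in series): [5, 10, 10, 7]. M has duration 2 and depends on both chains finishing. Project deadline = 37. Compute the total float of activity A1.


Forward pass: ES(A1) = sum of predecessors on chain A = 0
EF = ES + duration = 0 + 3 = 3
Backward pass: LF(M) = deadline = 37; LS(M) = 37 - 2 = 35
LF(A1) = LS(M) - sum(successors on chain A) = 35 - 12 = 23
LS = LF - duration = 23 - 3 = 20
Total float = LS - ES = 20 - 0 = 20

20


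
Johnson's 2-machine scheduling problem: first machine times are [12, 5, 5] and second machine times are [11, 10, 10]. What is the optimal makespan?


Apply Johnson's rule:
  Group 1 (a <= b): [(2, 5, 10), (3, 5, 10)]
  Group 2 (a > b): [(1, 12, 11)]
Optimal job order: [2, 3, 1]
Schedule:
  Job 2: M1 done at 5, M2 done at 15
  Job 3: M1 done at 10, M2 done at 25
  Job 1: M1 done at 22, M2 done at 36
Makespan = 36

36


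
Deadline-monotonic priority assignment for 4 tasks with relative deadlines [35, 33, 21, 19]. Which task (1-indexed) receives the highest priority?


Sort tasks by relative deadline (ascending):
  Task 4: deadline = 19
  Task 3: deadline = 21
  Task 2: deadline = 33
  Task 1: deadline = 35
Priority order (highest first): [4, 3, 2, 1]
Highest priority task = 4

4


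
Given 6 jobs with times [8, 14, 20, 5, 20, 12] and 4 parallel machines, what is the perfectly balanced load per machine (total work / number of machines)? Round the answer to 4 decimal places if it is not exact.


Total processing time = 8 + 14 + 20 + 5 + 20 + 12 = 79
Number of machines = 4
Ideal balanced load = 79 / 4 = 19.75

19.75


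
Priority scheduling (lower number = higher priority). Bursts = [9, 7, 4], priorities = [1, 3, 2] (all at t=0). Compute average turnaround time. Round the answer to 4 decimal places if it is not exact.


Sort by priority (ascending = highest first):
Order: [(1, 9), (2, 4), (3, 7)]
Completion times:
  Priority 1, burst=9, C=9
  Priority 2, burst=4, C=13
  Priority 3, burst=7, C=20
Average turnaround = 42/3 = 14.0

14.0


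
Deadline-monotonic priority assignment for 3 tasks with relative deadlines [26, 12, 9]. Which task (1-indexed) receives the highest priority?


Sort tasks by relative deadline (ascending):
  Task 3: deadline = 9
  Task 2: deadline = 12
  Task 1: deadline = 26
Priority order (highest first): [3, 2, 1]
Highest priority task = 3

3


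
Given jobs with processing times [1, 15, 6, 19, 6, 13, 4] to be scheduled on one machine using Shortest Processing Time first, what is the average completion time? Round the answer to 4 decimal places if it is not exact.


Sort jobs by processing time (SPT order): [1, 4, 6, 6, 13, 15, 19]
Compute completion times sequentially:
  Job 1: processing = 1, completes at 1
  Job 2: processing = 4, completes at 5
  Job 3: processing = 6, completes at 11
  Job 4: processing = 6, completes at 17
  Job 5: processing = 13, completes at 30
  Job 6: processing = 15, completes at 45
  Job 7: processing = 19, completes at 64
Sum of completion times = 173
Average completion time = 173/7 = 24.7143

24.7143


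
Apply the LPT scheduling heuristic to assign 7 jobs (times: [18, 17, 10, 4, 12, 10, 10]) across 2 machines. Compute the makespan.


Sort jobs in decreasing order (LPT): [18, 17, 12, 10, 10, 10, 4]
Assign each job to the least loaded machine:
  Machine 1: jobs [18, 10, 10, 4], load = 42
  Machine 2: jobs [17, 12, 10], load = 39
Makespan = max load = 42

42


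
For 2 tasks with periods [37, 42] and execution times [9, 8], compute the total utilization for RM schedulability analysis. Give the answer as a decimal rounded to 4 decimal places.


Compute individual utilizations (exact fractions):
  Task 1: C/T = 9/37 (approx. 0.2432)
  Task 2: C/T = 8/42 = 4/21 (approx. 0.1905)
Total utilization U = 9/37 + 4/21 = 337/777
Rounded to 4 decimal places: U = 0.4337
RM (Liu & Layland) bound for 2 tasks = 0.828427; compare with U = 337/777 (approx. 0.433719)
U <= bound, so schedulable by RM sufficient condition.

0.4337


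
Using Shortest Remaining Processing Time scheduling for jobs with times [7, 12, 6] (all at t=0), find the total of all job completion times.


Since all jobs arrive at t=0, SRPT equals SPT ordering.
SPT order: [6, 7, 12]
Completion times:
  Job 1: p=6, C=6
  Job 2: p=7, C=13
  Job 3: p=12, C=25
Total completion time = 6 + 13 + 25 = 44

44


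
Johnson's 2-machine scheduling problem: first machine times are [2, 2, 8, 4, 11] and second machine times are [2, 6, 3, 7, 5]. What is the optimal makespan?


Apply Johnson's rule:
  Group 1 (a <= b): [(1, 2, 2), (2, 2, 6), (4, 4, 7)]
  Group 2 (a > b): [(5, 11, 5), (3, 8, 3)]
Optimal job order: [1, 2, 4, 5, 3]
Schedule:
  Job 1: M1 done at 2, M2 done at 4
  Job 2: M1 done at 4, M2 done at 10
  Job 4: M1 done at 8, M2 done at 17
  Job 5: M1 done at 19, M2 done at 24
  Job 3: M1 done at 27, M2 done at 30
Makespan = 30

30


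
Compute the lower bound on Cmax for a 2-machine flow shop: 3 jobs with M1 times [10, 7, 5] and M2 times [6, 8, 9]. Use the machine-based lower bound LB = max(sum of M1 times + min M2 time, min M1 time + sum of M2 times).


LB1 = sum(M1 times) + min(M2 times) = 22 + 6 = 28
LB2 = min(M1 times) + sum(M2 times) = 5 + 23 = 28
Lower bound = max(LB1, LB2) = max(28, 28) = 28

28


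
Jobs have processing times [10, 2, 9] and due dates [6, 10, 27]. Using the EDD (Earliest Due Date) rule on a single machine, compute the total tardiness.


Sort by due date (EDD order): [(10, 6), (2, 10), (9, 27)]
Compute completion times and tardiness:
  Job 1: p=10, d=6, C=10, tardiness=max(0,10-6)=4
  Job 2: p=2, d=10, C=12, tardiness=max(0,12-10)=2
  Job 3: p=9, d=27, C=21, tardiness=max(0,21-27)=0
Total tardiness = 6

6


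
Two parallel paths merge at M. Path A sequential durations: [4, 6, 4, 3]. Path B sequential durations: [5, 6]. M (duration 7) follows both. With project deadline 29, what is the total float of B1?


Forward pass: ES(B1) = sum of predecessors on chain B = 0
EF = ES + duration = 0 + 5 = 5
Backward pass: LF(M) = deadline = 29; LS(M) = 29 - 7 = 22
LF(B1) = LS(M) - sum(successors on chain B) = 22 - 6 = 16
LS = LF - duration = 16 - 5 = 11
Total float = LS - ES = 11 - 0 = 11

11


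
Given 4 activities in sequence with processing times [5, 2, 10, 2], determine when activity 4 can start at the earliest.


Activity 4 starts after activities 1 through 3 complete.
Predecessor durations: [5, 2, 10]
ES = 5 + 2 + 10 = 17

17


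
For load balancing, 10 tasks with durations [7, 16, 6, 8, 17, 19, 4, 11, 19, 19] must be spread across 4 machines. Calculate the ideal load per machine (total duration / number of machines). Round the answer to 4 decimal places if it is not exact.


Total processing time = 7 + 16 + 6 + 8 + 17 + 19 + 4 + 11 + 19 + 19 = 126
Number of machines = 4
Ideal balanced load = 126 / 4 = 31.5

31.5


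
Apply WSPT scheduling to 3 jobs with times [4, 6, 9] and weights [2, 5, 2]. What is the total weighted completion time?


Compute p/w ratios and sort ascending (WSPT): [(6, 5), (4, 2), (9, 2)]
Compute weighted completion times:
  Job (p=6,w=5): C=6, w*C=5*6=30
  Job (p=4,w=2): C=10, w*C=2*10=20
  Job (p=9,w=2): C=19, w*C=2*19=38
Total weighted completion time = 88

88


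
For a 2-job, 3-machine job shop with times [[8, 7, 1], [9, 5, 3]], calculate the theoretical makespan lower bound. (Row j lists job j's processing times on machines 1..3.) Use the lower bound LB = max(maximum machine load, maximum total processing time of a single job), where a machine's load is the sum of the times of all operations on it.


Machine loads:
  Machine 1: 8 + 9 = 17
  Machine 2: 7 + 5 = 12
  Machine 3: 1 + 3 = 4
Max machine load = 17
Job totals:
  Job 1: 16
  Job 2: 17
Max job total = 17
Lower bound = max(17, 17) = 17

17


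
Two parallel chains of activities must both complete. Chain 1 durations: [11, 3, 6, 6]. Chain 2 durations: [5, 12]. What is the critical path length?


Path A total = 11 + 3 + 6 + 6 = 26
Path B total = 5 + 12 = 17
Critical path = longest path = max(26, 17) = 26

26


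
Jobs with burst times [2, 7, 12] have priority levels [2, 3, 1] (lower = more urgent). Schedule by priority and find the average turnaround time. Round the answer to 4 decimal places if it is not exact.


Sort by priority (ascending = highest first):
Order: [(1, 12), (2, 2), (3, 7)]
Completion times:
  Priority 1, burst=12, C=12
  Priority 2, burst=2, C=14
  Priority 3, burst=7, C=21
Average turnaround = 47/3 = 15.6667

15.6667


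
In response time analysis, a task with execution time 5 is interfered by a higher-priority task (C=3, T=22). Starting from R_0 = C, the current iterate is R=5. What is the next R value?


R_next = C + ceil(R_prev / T_hp) * C_hp
ceil(5 / 22) = ceil(0.2273) = 1
Interference = 1 * 3 = 3
R_next = 5 + 3 = 8

8


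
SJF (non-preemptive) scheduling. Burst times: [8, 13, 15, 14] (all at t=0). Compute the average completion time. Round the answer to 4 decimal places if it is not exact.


SJF order (ascending): [8, 13, 14, 15]
Completion times:
  Job 1: burst=8, C=8
  Job 2: burst=13, C=21
  Job 3: burst=14, C=35
  Job 4: burst=15, C=50
Average completion = 114/4 = 28.5

28.5


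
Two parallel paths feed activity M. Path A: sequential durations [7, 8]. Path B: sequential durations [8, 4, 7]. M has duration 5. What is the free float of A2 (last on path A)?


ES(A2) = sum of predecessors on chain A = 7
EF(A2) = ES + duration = 7 + 8 = 15
Successor of A2 is M. ES(M) = max(sum(A), sum(B)) = max(15, 19) = 19
Free float = ES(successor) - EF(current) = 19 - 15 = 4

4


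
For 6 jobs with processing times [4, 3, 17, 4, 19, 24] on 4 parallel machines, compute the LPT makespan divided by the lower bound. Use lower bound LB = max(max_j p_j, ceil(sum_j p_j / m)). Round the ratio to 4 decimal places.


LPT order: [24, 19, 17, 4, 4, 3]
Machine loads after assignment: [24, 19, 17, 11]
LPT makespan = 24
Lower bound = max(max_job, ceil(total/4)) = max(24, 18) = 24
Ratio = 24 / 24 = 1.0

1.0


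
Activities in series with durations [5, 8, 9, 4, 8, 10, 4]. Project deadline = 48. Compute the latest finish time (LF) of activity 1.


LF(activity 1) = deadline - sum of successor durations
Successors: activities 2 through 7 with durations [8, 9, 4, 8, 10, 4]
Sum of successor durations = 43
LF = 48 - 43 = 5

5


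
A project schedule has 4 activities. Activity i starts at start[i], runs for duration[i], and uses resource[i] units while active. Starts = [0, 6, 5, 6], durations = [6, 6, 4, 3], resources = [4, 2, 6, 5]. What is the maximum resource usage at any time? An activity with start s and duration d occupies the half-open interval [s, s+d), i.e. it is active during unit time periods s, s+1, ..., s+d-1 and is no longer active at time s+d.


Each activity i is active on [start_i, start_i + duration_i).
Compute total resource usage per time slot:
  t=0: active resources = [4], total = 4
  t=1: active resources = [4], total = 4
  t=2: active resources = [4], total = 4
  t=3: active resources = [4], total = 4
  t=4: active resources = [4], total = 4
  t=5: active resources = [4, 6], total = 10
  t=6: active resources = [2, 6, 5], total = 13
  t=7: active resources = [2, 6, 5], total = 13
  t=8: active resources = [2, 6, 5], total = 13
  t=9: active resources = [2], total = 2
  t=10: active resources = [2], total = 2
  t=11: active resources = [2], total = 2
Peak resource demand = 13

13


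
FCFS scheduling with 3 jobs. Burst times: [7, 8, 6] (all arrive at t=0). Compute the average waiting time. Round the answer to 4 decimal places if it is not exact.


FCFS order (as given): [7, 8, 6]
Waiting times:
  Job 1: wait = 0
  Job 2: wait = 7
  Job 3: wait = 15
Sum of waiting times = 22
Average waiting time = 22/3 = 7.3333

7.3333


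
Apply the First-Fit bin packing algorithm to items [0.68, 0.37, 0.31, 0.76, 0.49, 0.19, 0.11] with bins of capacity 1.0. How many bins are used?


Place items sequentially using First-Fit:
  Item 0.68 -> new Bin 1
  Item 0.37 -> new Bin 2
  Item 0.31 -> Bin 1 (now 0.99)
  Item 0.76 -> new Bin 3
  Item 0.49 -> Bin 2 (now 0.86)
  Item 0.19 -> Bin 3 (now 0.95)
  Item 0.11 -> Bin 2 (now 0.97)
Total bins used = 3

3


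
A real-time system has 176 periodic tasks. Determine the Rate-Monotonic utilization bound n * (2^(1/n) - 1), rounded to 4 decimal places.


Compute 2^(1/176) = 1.0039461017
Subtract 1: 1.0039461017 - 1 = 0.0039461017
Multiply by n: 176 * 0.0039461017 = 0.6945138992
Round to 4 dp: 0.6945

0.6945


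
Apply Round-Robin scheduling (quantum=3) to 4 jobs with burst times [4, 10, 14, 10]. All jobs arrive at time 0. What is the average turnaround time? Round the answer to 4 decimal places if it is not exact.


Time quantum = 3
Execution trace:
  J1 runs 3 units, time = 3
  J2 runs 3 units, time = 6
  J3 runs 3 units, time = 9
  J4 runs 3 units, time = 12
  J1 runs 1 units, time = 13
  J2 runs 3 units, time = 16
  J3 runs 3 units, time = 19
  J4 runs 3 units, time = 22
  J2 runs 3 units, time = 25
  J3 runs 3 units, time = 28
  J4 runs 3 units, time = 31
  J2 runs 1 units, time = 32
  J3 runs 3 units, time = 35
  J4 runs 1 units, time = 36
  J3 runs 2 units, time = 38
Finish times: [13, 32, 38, 36]
Average turnaround = 119/4 = 29.75

29.75


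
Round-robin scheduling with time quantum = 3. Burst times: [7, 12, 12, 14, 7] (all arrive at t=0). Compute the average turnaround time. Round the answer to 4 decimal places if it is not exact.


Time quantum = 3
Execution trace:
  J1 runs 3 units, time = 3
  J2 runs 3 units, time = 6
  J3 runs 3 units, time = 9
  J4 runs 3 units, time = 12
  J5 runs 3 units, time = 15
  J1 runs 3 units, time = 18
  J2 runs 3 units, time = 21
  J3 runs 3 units, time = 24
  J4 runs 3 units, time = 27
  J5 runs 3 units, time = 30
  J1 runs 1 units, time = 31
  J2 runs 3 units, time = 34
  J3 runs 3 units, time = 37
  J4 runs 3 units, time = 40
  J5 runs 1 units, time = 41
  J2 runs 3 units, time = 44
  J3 runs 3 units, time = 47
  J4 runs 3 units, time = 50
  J4 runs 2 units, time = 52
Finish times: [31, 44, 47, 52, 41]
Average turnaround = 215/5 = 43.0

43.0


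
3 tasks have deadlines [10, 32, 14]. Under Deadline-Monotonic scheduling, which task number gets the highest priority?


Sort tasks by relative deadline (ascending):
  Task 1: deadline = 10
  Task 3: deadline = 14
  Task 2: deadline = 32
Priority order (highest first): [1, 3, 2]
Highest priority task = 1

1


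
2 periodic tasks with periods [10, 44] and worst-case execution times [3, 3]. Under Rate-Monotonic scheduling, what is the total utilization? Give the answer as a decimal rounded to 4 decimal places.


Compute individual utilizations (exact fractions):
  Task 1: C/T = 3/10 (approx. 0.3)
  Task 2: C/T = 3/44 (approx. 0.0682)
Total utilization U = 3/10 + 3/44 = 81/220
Rounded to 4 decimal places: U = 0.3682
RM (Liu & Layland) bound for 2 tasks = 0.828427; compare with U = 81/220 (approx. 0.368182)
U <= bound, so schedulable by RM sufficient condition.

0.3682


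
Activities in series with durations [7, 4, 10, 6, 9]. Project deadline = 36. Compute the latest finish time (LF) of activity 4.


LF(activity 4) = deadline - sum of successor durations
Successors: activities 5 through 5 with durations [9]
Sum of successor durations = 9
LF = 36 - 9 = 27

27


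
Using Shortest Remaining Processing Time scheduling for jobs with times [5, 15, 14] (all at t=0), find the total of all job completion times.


Since all jobs arrive at t=0, SRPT equals SPT ordering.
SPT order: [5, 14, 15]
Completion times:
  Job 1: p=5, C=5
  Job 2: p=14, C=19
  Job 3: p=15, C=34
Total completion time = 5 + 19 + 34 = 58

58


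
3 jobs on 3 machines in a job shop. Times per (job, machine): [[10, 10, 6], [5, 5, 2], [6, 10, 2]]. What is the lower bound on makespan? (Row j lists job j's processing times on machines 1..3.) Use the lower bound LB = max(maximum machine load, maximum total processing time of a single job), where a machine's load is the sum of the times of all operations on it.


Machine loads:
  Machine 1: 10 + 5 + 6 = 21
  Machine 2: 10 + 5 + 10 = 25
  Machine 3: 6 + 2 + 2 = 10
Max machine load = 25
Job totals:
  Job 1: 26
  Job 2: 12
  Job 3: 18
Max job total = 26
Lower bound = max(25, 26) = 26

26


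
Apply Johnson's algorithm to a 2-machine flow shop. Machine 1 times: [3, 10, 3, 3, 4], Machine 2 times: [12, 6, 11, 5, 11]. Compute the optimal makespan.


Apply Johnson's rule:
  Group 1 (a <= b): [(1, 3, 12), (3, 3, 11), (4, 3, 5), (5, 4, 11)]
  Group 2 (a > b): [(2, 10, 6)]
Optimal job order: [1, 3, 4, 5, 2]
Schedule:
  Job 1: M1 done at 3, M2 done at 15
  Job 3: M1 done at 6, M2 done at 26
  Job 4: M1 done at 9, M2 done at 31
  Job 5: M1 done at 13, M2 done at 42
  Job 2: M1 done at 23, M2 done at 48
Makespan = 48

48


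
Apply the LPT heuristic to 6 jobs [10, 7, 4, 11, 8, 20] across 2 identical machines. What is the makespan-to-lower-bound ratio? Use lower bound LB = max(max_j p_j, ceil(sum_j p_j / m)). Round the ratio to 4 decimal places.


LPT order: [20, 11, 10, 8, 7, 4]
Machine loads after assignment: [32, 28]
LPT makespan = 32
Lower bound = max(max_job, ceil(total/2)) = max(20, 30) = 30
Ratio = 32 / 30 = 1.0667

1.0667


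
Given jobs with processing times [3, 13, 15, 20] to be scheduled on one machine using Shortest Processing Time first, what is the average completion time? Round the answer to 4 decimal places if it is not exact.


Sort jobs by processing time (SPT order): [3, 13, 15, 20]
Compute completion times sequentially:
  Job 1: processing = 3, completes at 3
  Job 2: processing = 13, completes at 16
  Job 3: processing = 15, completes at 31
  Job 4: processing = 20, completes at 51
Sum of completion times = 101
Average completion time = 101/4 = 25.25

25.25


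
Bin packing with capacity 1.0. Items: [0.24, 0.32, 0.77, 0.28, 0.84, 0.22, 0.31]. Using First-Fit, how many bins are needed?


Place items sequentially using First-Fit:
  Item 0.24 -> new Bin 1
  Item 0.32 -> Bin 1 (now 0.56)
  Item 0.77 -> new Bin 2
  Item 0.28 -> Bin 1 (now 0.84)
  Item 0.84 -> new Bin 3
  Item 0.22 -> Bin 2 (now 0.99)
  Item 0.31 -> new Bin 4
Total bins used = 4

4


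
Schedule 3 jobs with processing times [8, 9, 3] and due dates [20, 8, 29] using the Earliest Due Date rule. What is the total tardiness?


Sort by due date (EDD order): [(9, 8), (8, 20), (3, 29)]
Compute completion times and tardiness:
  Job 1: p=9, d=8, C=9, tardiness=max(0,9-8)=1
  Job 2: p=8, d=20, C=17, tardiness=max(0,17-20)=0
  Job 3: p=3, d=29, C=20, tardiness=max(0,20-29)=0
Total tardiness = 1

1


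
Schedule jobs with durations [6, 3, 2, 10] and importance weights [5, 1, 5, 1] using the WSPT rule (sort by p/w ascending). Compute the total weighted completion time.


Compute p/w ratios and sort ascending (WSPT): [(2, 5), (6, 5), (3, 1), (10, 1)]
Compute weighted completion times:
  Job (p=2,w=5): C=2, w*C=5*2=10
  Job (p=6,w=5): C=8, w*C=5*8=40
  Job (p=3,w=1): C=11, w*C=1*11=11
  Job (p=10,w=1): C=21, w*C=1*21=21
Total weighted completion time = 82

82


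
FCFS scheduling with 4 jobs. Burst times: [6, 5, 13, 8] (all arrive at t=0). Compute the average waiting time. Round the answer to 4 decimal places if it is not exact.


FCFS order (as given): [6, 5, 13, 8]
Waiting times:
  Job 1: wait = 0
  Job 2: wait = 6
  Job 3: wait = 11
  Job 4: wait = 24
Sum of waiting times = 41
Average waiting time = 41/4 = 10.25

10.25
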